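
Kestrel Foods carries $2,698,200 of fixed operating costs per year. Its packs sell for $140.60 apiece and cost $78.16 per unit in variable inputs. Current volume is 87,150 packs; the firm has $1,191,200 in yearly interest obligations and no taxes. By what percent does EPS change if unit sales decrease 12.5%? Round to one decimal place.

Contribution at this volume is 87,150 × $62.44 = $5,441,646.00.
Subtracting fixed costs: EBIT = $5,441,646.00 − $2,698,200 = $2,743,446.00.
Interest = $1,191,200.00, so EBIT − I = $1,552,246.00.
Degree of combined leverage = contribution ÷ (EBIT − I) = $5,441,646.00 ÷ $1,552,246.00 = 3.5057.
%ΔEPS = DCL × %ΔSales = 3.5057 × -12.5% = -43.8%.

-43.8%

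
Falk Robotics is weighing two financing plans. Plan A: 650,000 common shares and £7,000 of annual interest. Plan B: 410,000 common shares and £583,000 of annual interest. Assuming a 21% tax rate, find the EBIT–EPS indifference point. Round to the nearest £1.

£1,567,000

Set EPS_A = EPS_B: (EBIT − £7,000)(1 − 0.21) ÷ 650,000 = (EBIT − £583,000)(1 − 0.21) ÷ 410,000.
Cancelling (1 − t) and cross-multiplying: 410,000·(EBIT − 7,000) = 650,000·(EBIT − 583,000).
Solving, EBIT = (583,000·650,000 − 7,000·410,000) / (650,000 − 410,000) = 376,080,000,000 / 240,000 = 1,567,000.00.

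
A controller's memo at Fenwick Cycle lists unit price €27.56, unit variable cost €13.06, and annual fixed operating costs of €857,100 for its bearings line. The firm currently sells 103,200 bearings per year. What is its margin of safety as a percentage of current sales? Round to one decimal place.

Contribution margin per unit = €27.56 − €13.06 = €14.50. Break-even units = €857,100 ÷ €14.50 = 59,110.34; break-even revenue = 59,110.34 × €27.56 = €1,629,081.10.
Actual sales revenue = 103,200 × €27.56 = €2,844,192.00.
Margin of safety = (€2,844,192.00 − €1,629,081.10) ÷ €2,844,192.00 = 42.7%.

42.7%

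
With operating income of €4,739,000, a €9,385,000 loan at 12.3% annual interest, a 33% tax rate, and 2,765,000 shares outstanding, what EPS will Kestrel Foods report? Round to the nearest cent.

€0.87

Interest = €1,154,355.00, so EBT = €4,739,000 − €1,154,355.00 = €3,584,645.00.
Net income = €3,584,645.00 × (1 − 0.33) = €2,401,712.15.
Per share: €2,401,712.15 / 2,765,000 shares = €0.87.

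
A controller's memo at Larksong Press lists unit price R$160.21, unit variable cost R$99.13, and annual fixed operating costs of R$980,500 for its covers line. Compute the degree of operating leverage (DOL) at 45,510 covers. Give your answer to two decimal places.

1.54

Contribution at this volume is 45,510 × R$61.08 = R$2,779,750.80.
Operating income = contribution − fixed costs = R$2,779,750.80 − R$980,500 = R$1,799,250.80.
DOL = contribution ÷ EBIT = R$2,779,750.80 ÷ R$1,799,250.80 = 1.5449.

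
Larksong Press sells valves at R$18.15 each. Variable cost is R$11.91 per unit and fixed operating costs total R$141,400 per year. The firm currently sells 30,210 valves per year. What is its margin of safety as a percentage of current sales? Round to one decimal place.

Each unit contributes R$18.15 − R$11.91 = R$6.24. Break-even units = R$141,400 ÷ R$6.24 = 22,660.26; break-even revenue = 22,660.26 × R$18.15 = R$411,283.65.
Actual sales revenue = 30,210 × R$18.15 = R$548,311.50.
Margin of safety = (R$548,311.50 − R$411,283.65) ÷ R$548,311.50 = 25.0%.

25.0%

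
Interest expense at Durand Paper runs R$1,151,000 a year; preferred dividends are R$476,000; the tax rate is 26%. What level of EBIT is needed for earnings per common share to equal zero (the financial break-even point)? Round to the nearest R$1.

R$1,794,243

Preferred dividends are paid after tax, so their pre-tax equivalent is R$476,000 ÷ (1 − 0.26) = R$643,243.24.
EPS = 0 when EBIT covers interest plus the pre-tax preferred burden: R$1,151,000 + R$643,243.24 = R$1,794,243.24.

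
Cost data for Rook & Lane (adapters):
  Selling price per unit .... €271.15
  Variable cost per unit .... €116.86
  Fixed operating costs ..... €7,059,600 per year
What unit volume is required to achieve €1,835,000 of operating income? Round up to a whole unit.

Contribution margin per unit = €271.15 − €116.86 = €154.29.
Required volume = (fixed costs + target profit) ÷ CM = (€7,059,600 + €1,835,000) ÷ €154.29 = 57,648.58, so 57,649 adapters.

57,649 adapters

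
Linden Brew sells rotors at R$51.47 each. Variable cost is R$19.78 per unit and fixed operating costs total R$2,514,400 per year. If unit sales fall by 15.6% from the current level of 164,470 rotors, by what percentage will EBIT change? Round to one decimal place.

Contribution at this volume is 164,470 × R$31.69 = R$5,212,054.30.
Subtracting fixed costs: EBIT = R$5,212,054.30 − R$2,514,400 = R$2,697,654.30.
Degree of operating leverage = R$5,212,054.30 / R$2,697,654.30 = 1.9321.
Operating income changes by 1.9321 × -15.6% = -30.1%.

-30.1%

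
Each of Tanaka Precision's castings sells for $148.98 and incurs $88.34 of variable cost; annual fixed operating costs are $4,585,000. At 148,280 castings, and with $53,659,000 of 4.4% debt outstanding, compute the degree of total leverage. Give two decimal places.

Total contribution margin = 148,280 × $60.64 = $8,991,699.20.
EBIT = $8,991,699.20 − $4,585,000 = $4,406,699.20. Interest = $2,360,996.00.
DOL = $8,991,699.20 ÷ $4,406,699.20 = 2.0405; DFL = $4,406,699.20 ÷ $2,045,703.20 = 2.1541.
DCL = DOL × DFL = 2.0405 × 2.1541 = 4.3954.

4.40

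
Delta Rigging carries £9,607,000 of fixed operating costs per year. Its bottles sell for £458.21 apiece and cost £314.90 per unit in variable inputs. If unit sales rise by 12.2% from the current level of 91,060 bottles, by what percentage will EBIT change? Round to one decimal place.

At 91,060 units, contribution = 91,060 × £143.31 = £13,049,808.60.
Operating income = contribution − fixed costs = £13,049,808.60 − £9,607,000 = £3,442,808.60.
DOL = contribution ÷ EBIT = £13,049,808.60 ÷ £3,442,808.60 = 3.7905.
%ΔEBIT = DOL × %ΔSales = 3.7905 × +12.2% = +46.2%.

+46.2%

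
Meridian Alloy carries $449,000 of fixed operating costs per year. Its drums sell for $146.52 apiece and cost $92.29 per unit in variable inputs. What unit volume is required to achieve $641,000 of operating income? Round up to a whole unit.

20,100 drums

Unit CM = price − variable cost = $146.52 − $92.29 = $54.23.
Need Q such that Q × $54.23 − $449,000 = $641,000, i.e. Q = $1,090,000 / $54.23 = 20,099.58 → 20,100.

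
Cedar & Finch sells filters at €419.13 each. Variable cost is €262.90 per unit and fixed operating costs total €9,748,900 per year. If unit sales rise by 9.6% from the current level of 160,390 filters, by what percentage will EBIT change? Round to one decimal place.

+15.7%

At 160,390 units, contribution = 160,390 × €156.23 = €25,057,729.70.
EBIT = €25,057,729.70 − €9,748,900 = €15,308,829.70.
Degree of operating leverage = €25,057,729.70 / €15,308,829.70 = 1.6368.
So EBIT moves 1.6368 × (+9.6%) = +15.7%.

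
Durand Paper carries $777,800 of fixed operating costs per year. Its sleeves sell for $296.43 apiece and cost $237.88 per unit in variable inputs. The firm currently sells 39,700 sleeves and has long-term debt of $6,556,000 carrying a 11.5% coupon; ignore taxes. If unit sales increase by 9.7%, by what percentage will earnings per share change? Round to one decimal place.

At 39,700 units, contribution = 39,700 × $58.55 = $2,324,435.00.
EBIT = $2,324,435.00 − $777,800 = $1,546,635.00.
Interest = $753,940.00, so EBIT − I = $792,695.00.
DCL = total CM / (EBIT − I) = $2,324,435.00 / $792,695.00 = 2.9323.
%ΔEPS = DCL × %ΔSales = 2.9323 × +9.7% = +28.4%.

+28.4%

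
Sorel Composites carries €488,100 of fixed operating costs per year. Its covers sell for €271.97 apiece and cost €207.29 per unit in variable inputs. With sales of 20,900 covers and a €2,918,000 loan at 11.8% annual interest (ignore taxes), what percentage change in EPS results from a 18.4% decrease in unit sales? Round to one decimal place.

-47.9%

Contribution at this volume is 20,900 × €64.68 = €1,351,812.00.
Subtracting fixed costs: EBIT = €1,351,812.00 − €488,100 = €863,712.00.
Interest = €344,324.00, so EBIT − I = €519,388.00.
Degree of combined leverage = contribution ÷ (EBIT − I) = €1,351,812.00 ÷ €519,388.00 = 2.6027.
EPS therefore changes by 2.6027 × (-18.4%) = -47.9%.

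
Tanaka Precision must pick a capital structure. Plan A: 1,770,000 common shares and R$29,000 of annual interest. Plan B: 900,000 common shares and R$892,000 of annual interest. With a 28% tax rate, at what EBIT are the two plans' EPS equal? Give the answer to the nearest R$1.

Set EPS_A = EPS_B: (EBIT − R$29,000)(1 − 0.28) ÷ 1,770,000 = (EBIT − R$892,000)(1 − 0.28) ÷ 900,000.
The (1 − t) factor cancels: (EBIT − 29,000) × 900,000 = (EBIT − 892,000) × 1,770,000.
Solving, EBIT = (892,000·1,770,000 − 29,000·900,000) / (1,770,000 − 900,000) = 1,552,740,000,000 / 870,000 = 1,784,758.62.

R$1,784,759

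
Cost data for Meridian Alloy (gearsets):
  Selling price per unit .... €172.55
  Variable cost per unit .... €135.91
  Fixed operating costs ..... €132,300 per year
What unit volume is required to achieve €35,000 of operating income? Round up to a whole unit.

4,567 gearsets

Unit CM = price − variable cost = €172.55 − €135.91 = €36.64.
Need Q such that Q × €36.64 − €132,300 = €35,000, i.e. Q = €167,300 / €36.64 = 4,566.05 → 4,567.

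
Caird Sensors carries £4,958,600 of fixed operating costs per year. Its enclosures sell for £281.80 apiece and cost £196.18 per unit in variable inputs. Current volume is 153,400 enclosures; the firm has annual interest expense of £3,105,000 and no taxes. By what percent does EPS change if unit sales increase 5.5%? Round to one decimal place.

At 153,400 units, contribution = 153,400 × £85.62 = £13,134,108.00.
EBIT = £13,134,108.00 − £4,958,600 = £8,175,508.00.
Interest = £3,105,000.00, so EBIT − I = £5,070,508.00.
DCL = total CM / (EBIT − I) = £13,134,108.00 / £5,070,508.00 = 2.5903.
EPS therefore changes by 2.5903 × (+5.5%) = +14.2%.

+14.2%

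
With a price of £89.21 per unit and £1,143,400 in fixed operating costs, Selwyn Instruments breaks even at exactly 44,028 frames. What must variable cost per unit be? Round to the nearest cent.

Contribution per unit must be FC / Q = £1,143,400 / 44,028 = £25.9698.
Variable cost per unit = £89.21 − £25.9698 = £63.24.

£63.24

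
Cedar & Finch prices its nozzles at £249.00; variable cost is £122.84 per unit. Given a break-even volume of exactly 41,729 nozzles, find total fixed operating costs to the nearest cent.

£5,264,530.64

Unit CM = price − variable cost = £249.00 − £122.84 = £126.16.
Fixed costs = break-even units × CM = 41,729 × £126.16 = £5,264,530.64.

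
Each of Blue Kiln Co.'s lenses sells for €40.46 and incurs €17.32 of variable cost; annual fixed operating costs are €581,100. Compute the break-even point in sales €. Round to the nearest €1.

€1,016,046

Contribution margin per unit = €40.46 − €17.32 = €23.14, a CM ratio of €23.14 ÷ €40.46 = 0.5719.
Break-even revenue = fixed costs × price ÷ CM = €581,100 × €40.46 ÷ €23.14 = €1,016,046.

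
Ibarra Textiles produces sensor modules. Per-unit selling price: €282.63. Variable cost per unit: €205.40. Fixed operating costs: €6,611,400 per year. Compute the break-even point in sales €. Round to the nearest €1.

€24,195,002

CM per unit = €282.63 − €205.40 = €77.23; CM ratio = €77.23 / €282.63 = 0.2733.
Break-even sales = FC ÷ CM ratio = €6,611,400 × €282.63 / €77.23 = €24,195,002.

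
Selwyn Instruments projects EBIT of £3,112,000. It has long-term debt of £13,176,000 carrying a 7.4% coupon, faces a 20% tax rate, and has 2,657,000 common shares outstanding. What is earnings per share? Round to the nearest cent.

£0.64

Interest = £975,024.00, so EBT = £3,112,000 − £975,024.00 = £2,136,976.00.
Net income = £2,136,976.00 × (1 − 0.20) = £1,709,580.80.
Per share: £1,709,580.80 / 2,657,000 shares = £0.64.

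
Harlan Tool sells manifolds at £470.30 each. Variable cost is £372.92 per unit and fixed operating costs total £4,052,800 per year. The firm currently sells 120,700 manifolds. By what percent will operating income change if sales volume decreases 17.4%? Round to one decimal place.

Total contribution margin = 120,700 × £97.38 = £11,753,766.00.
Subtracting fixed costs: EBIT = £11,753,766.00 − £4,052,800 = £7,700,966.00.
Degree of operating leverage = £11,753,766.00 / £7,700,966.00 = 1.5263.
So EBIT moves 1.5263 × (-17.4%) = -26.6%.

-26.6%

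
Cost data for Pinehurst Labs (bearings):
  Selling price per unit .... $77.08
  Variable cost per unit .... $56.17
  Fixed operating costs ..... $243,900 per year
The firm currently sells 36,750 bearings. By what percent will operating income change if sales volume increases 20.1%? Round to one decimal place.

At 36,750 units, contribution = 36,750 × $20.91 = $768,442.50.
Subtracting fixed costs: EBIT = $768,442.50 − $243,900 = $524,542.50.
DOL = contribution ÷ EBIT = $768,442.50 ÷ $524,542.50 = 1.4650.
%ΔEBIT = DOL × %ΔSales = 1.4650 × +20.1% = +29.4%.

+29.4%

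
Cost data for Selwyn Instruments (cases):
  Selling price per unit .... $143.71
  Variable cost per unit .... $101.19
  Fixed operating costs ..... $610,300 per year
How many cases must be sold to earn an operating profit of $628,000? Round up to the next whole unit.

Unit CM = price − variable cost = $143.71 − $101.19 = $42.52.
Need Q such that Q × $42.52 − $610,300 = $628,000, i.e. Q = $1,238,300 / $42.52 = 29,122.77 → 29,123.

29,123 cases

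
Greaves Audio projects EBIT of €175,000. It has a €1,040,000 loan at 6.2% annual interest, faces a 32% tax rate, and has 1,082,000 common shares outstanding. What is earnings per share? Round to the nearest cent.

Interest = €64,480.00, so EBT = €175,000 − €64,480.00 = €110,520.00.
Net income = €110,520.00 × (1 − 0.32) = €75,153.60.
EPS = €75,153.60 ÷ 1,082,000 = €0.07.

€0.07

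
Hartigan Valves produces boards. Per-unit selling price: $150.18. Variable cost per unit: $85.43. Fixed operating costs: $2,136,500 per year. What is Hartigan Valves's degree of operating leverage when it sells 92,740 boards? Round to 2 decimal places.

Contribution at this volume is 92,740 × $64.75 = $6,004,915.00.
Subtracting fixed costs: EBIT = $6,004,915.00 − $2,136,500 = $3,868,415.00.
DOL = contribution ÷ EBIT = $6,004,915.00 ÷ $3,868,415.00 = 1.5523.

1.55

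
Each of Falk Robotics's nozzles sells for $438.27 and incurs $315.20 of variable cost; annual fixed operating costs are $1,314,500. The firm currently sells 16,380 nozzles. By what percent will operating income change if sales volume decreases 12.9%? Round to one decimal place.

Total contribution margin = 16,380 × $123.07 = $2,015,886.60.
Operating income = contribution − fixed costs = $2,015,886.60 − $1,314,500 = $701,386.60.
So DOL = total CM / EBIT = $2,015,886.60 / $701,386.60 = 2.8741.
Operating income changes by 2.8741 × -12.9% = -37.1%.

-37.1%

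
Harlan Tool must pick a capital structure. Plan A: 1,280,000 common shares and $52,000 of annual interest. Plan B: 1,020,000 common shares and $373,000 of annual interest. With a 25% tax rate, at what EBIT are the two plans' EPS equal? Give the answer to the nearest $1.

At indifference, (EBIT − 52,000)(1 − t)/1,280,000 = (EBIT − 373,000)(1 − t)/1,020,000.
The (1 − t) factor cancels: (EBIT − 52,000) × 1,020,000 = (EBIT − 373,000) × 1,280,000.
Solving, EBIT = (373,000·1,280,000 − 52,000·1,020,000) / (1,280,000 − 1,020,000) = 424,400,000,000 / 260,000 = 1,632,307.69.

$1,632,308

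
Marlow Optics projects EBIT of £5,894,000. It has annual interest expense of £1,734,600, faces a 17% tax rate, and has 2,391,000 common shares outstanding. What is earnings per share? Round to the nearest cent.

£1.44

Pre-tax income = £5,894,000 − £1,734,600.00 = £4,159,400.00.
Net income = £4,159,400.00 × (1 − 0.17) = £3,452,302.00.
Per share: £3,452,302.00 / 2,391,000 shares = £1.44.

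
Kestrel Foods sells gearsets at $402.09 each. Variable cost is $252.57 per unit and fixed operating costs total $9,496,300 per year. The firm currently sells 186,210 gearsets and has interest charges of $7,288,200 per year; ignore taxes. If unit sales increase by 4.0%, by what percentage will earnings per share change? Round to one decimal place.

+10.1%

Contribution at this volume is 186,210 × $149.52 = $27,842,119.20.
Subtracting fixed costs: EBIT = $27,842,119.20 − $9,496,300 = $18,345,819.20.
After interest of $7,288,200.00, pre-tax earnings = $11,057,619.20.
DCL = total CM / (EBIT − I) = $27,842,119.20 / $11,057,619.20 = 2.5179.
EPS therefore changes by 2.5179 × (+4.0%) = +10.1%.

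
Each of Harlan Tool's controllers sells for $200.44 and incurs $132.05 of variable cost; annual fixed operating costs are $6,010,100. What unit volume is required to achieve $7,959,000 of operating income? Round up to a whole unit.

Unit CM = price − variable cost = $200.44 − $132.05 = $68.39.
Required volume = (fixed costs + target profit) ÷ CM = ($6,010,100 + $7,959,000) ÷ $68.39 = 204,256.47, so 204,257 controllers.

204,257 controllers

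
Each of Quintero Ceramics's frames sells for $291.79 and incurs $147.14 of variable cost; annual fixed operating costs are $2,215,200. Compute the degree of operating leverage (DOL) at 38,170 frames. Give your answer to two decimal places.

At 38,170 units, contribution = 38,170 × $144.65 = $5,521,290.50.
EBIT = $5,521,290.50 − $2,215,200 = $3,306,090.50.
So DOL = total CM / EBIT = $5,521,290.50 / $3,306,090.50 = 1.6700.

1.67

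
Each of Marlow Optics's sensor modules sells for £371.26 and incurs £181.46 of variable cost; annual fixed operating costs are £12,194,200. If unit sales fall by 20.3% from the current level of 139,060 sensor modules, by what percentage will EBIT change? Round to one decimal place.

-37.7%

Total contribution margin = 139,060 × £189.80 = £26,393,588.00.
Subtracting fixed costs: EBIT = £26,393,588.00 − £12,194,200 = £14,199,388.00.
Degree of operating leverage = £26,393,588.00 / £14,199,388.00 = 1.8588.
%ΔEBIT = DOL × %ΔSales = 1.8588 × -20.3% = -37.7%.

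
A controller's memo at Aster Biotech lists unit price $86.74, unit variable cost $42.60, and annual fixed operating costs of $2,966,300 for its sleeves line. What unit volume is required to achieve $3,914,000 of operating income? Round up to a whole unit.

155,875 sleeves

Contribution margin per unit = $86.74 − $42.60 = $44.14.
Required volume = (fixed costs + target profit) ÷ CM = ($2,966,300 + $3,914,000) ÷ $44.14 = 155,874.49, so 155,875 sleeves.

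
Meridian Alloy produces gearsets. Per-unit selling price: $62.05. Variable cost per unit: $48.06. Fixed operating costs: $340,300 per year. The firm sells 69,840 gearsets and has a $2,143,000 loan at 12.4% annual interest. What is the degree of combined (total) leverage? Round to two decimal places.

Contribution at this volume is 69,840 × $13.99 = $977,061.60.
Operating income = contribution − fixed costs = $977,061.60 − $340,300 = $636,761.60. Interest = $265,732.00, so EBIT − I = $371,029.60.
Degree of total leverage = total CM / (EBIT − interest) = $977,061.60 / $371,029.60 = 2.6334.

2.63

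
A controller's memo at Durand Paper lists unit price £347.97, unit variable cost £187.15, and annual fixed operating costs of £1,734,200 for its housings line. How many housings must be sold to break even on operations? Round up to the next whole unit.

Each unit contributes £347.97 − £187.15 = £160.82.
Break-even volume = fixed costs ÷ CM per unit = £1,734,200 ÷ £160.82 = 10,783.48, so 10,784 housings.

10,784 housings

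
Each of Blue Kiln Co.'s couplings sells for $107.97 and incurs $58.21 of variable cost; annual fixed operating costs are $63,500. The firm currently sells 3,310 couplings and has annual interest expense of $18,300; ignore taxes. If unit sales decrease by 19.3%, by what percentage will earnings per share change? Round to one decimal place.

Total contribution margin = 3,310 × $49.76 = $164,705.60.
EBIT = $164,705.60 − $63,500 = $101,205.60.
After interest of $18,300.00, pre-tax earnings = $82,905.60.
Degree of combined leverage = contribution ÷ (EBIT − I) = $164,705.60 ÷ $82,905.60 = 1.9867.
EPS therefore changes by 1.9867 × (-19.3%) = -38.3%.

-38.3%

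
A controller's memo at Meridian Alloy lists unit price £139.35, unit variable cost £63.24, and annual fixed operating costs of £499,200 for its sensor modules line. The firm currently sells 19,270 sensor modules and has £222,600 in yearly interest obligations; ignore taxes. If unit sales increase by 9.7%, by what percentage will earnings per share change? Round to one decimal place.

+19.1%

Total contribution margin = 19,270 × £76.11 = £1,466,639.70.
Operating income = contribution − fixed costs = £1,466,639.70 − £499,200 = £967,439.70.
After interest of £222,600.00, pre-tax earnings = £744,839.70.
Degree of combined leverage = contribution ÷ (EBIT − I) = £1,466,639.70 ÷ £744,839.70 = 1.9691.
%ΔEPS = DCL × %ΔSales = 1.9691 × +9.7% = +19.1%.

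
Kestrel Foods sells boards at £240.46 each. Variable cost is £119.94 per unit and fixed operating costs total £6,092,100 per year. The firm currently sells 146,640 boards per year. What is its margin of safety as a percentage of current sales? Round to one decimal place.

Unit CM = price − variable cost = £240.46 − £119.94 = £120.52. Break-even units = £6,092,100 ÷ £120.52 = 50,548.46; break-even revenue = 50,548.46 × £240.46 = £12,154,881.90.
Current sales = 146,640 × £240.46 = £35,261,054.40.
Margin of safety = (£35,261,054.40 − £12,154,881.90) ÷ £35,261,054.40 = 65.5%.

65.5%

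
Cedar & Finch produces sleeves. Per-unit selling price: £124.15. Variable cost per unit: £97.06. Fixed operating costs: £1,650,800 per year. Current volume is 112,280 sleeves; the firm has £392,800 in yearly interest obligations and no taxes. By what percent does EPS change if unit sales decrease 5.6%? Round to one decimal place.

-17.1%

Contribution at this volume is 112,280 × £27.09 = £3,041,665.20.
Operating income = contribution − fixed costs = £3,041,665.20 − £1,650,800 = £1,390,865.20.
Interest = £392,800.00, so EBIT − I = £998,065.20.
DCL = total CM / (EBIT − I) = £3,041,665.20 / £998,065.20 = 3.0476.
EPS therefore changes by 3.0476 × (-5.6%) = -17.1%.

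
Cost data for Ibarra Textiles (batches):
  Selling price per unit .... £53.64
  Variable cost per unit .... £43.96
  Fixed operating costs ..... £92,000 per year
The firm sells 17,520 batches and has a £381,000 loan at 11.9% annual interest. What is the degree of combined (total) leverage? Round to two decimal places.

Total contribution margin = 17,520 × £9.68 = £169,593.60.
EBIT = £169,593.60 − £92,000 = £77,593.60. Interest = £45,339.00, so EBIT − I = £32,254.60.
DCL = contribution ÷ (EBIT − I) = £169,593.60 ÷ £32,254.60 = 5.2580.

5.26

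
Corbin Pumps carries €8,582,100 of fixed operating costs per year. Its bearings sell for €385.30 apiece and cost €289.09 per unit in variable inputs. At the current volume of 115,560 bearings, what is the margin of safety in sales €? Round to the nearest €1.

€10,155,835

Contribution margin per unit = €385.30 − €289.09 = €96.21. Break-even units = €8,582,100 ÷ €96.21 = 89,201.75; break-even revenue = 89,201.75 × €385.30 = €34,369,432.80.
Current sales = 115,560 × €385.30 = €44,525,268.00.
Margin of safety = €44,525,268.00 − €34,369,432.80 = €10,155,835.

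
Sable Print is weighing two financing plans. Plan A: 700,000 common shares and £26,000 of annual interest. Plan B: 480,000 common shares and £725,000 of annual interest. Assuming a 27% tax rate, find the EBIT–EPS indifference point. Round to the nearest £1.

At indifference, (EBIT − 26,000)(1 − t)/700,000 = (EBIT − 725,000)(1 − t)/480,000.
The (1 − t) factor cancels: (EBIT − 26,000) × 480,000 = (EBIT − 725,000) × 700,000.
Solving, EBIT = (725,000·700,000 − 26,000·480,000) / (700,000 − 480,000) = 495,020,000,000 / 220,000 = 2,250,090.91.

£2,250,091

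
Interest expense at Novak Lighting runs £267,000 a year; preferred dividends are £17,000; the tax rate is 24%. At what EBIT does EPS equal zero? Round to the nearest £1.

£289,368

Grossing the preferred dividend up to pre-tax terms: £17,000 / (1 − 0.24) = £22,368.42.
Financial break-even EBIT = interest + D_p ÷ (1 − t) = £267,000 + £22,368.42 = £289,368.42.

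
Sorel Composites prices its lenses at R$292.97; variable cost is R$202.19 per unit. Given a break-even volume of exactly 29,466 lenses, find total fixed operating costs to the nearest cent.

Unit CM = price − variable cost = R$292.97 − R$202.19 = R$90.78.
Since BE = FC / CM, FC = 29,466 × R$90.78 = R$2,674,923.48.

R$2,674,923.48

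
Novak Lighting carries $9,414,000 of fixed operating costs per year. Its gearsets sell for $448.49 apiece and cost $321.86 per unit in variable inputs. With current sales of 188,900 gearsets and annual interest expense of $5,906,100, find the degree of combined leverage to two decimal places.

At 188,900 units, contribution = 188,900 × $126.63 = $23,920,407.00.
Operating income = contribution − fixed costs = $23,920,407.00 − $9,414,000 = $14,506,407.00. Interest = $5,906,100.00, so EBIT − I = $8,600,307.00.
DCL = contribution ÷ (EBIT − I) = $23,920,407.00 ÷ $8,600,307.00 = 2.7813.

2.78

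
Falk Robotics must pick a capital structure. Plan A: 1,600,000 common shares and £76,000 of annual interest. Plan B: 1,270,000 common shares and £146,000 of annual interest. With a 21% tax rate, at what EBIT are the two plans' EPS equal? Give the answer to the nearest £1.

£415,394

At indifference, (EBIT − 76,000)(1 − t)/1,600,000 = (EBIT − 146,000)(1 − t)/1,270,000.
Cancelling (1 − t) and cross-multiplying: 1,270,000·(EBIT − 76,000) = 1,600,000·(EBIT − 146,000).
Solving, EBIT = (146,000·1,600,000 − 76,000·1,270,000) / (1,600,000 − 1,270,000) = 137,080,000,000 / 330,000 = 415,393.94.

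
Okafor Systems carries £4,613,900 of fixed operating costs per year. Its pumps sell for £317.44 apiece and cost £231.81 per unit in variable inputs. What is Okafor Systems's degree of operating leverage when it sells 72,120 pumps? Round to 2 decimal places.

3.95

Total contribution margin = 72,120 × £85.63 = £6,175,635.60.
Operating income = contribution − fixed costs = £6,175,635.60 − £4,613,900 = £1,561,735.60.
DOL = contribution ÷ EBIT = £6,175,635.60 ÷ £1,561,735.60 = 3.9543.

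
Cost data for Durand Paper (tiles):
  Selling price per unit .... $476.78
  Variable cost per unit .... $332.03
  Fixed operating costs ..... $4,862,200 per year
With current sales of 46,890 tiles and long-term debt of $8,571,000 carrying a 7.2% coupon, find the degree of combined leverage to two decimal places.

5.19

Total contribution margin = 46,890 × $144.75 = $6,787,327.50.
EBIT = $6,787,327.50 − $4,862,200 = $1,925,127.50. Interest = $617,112.00, so EBIT − I = $1,308,015.50.
DCL = contribution ÷ (EBIT − I) = $6,787,327.50 ÷ $1,308,015.50 = 5.1890.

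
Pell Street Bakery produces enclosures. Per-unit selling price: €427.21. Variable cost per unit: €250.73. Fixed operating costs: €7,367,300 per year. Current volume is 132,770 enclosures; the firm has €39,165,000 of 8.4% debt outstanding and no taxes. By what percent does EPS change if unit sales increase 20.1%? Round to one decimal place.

Total contribution margin = 132,770 × €176.48 = €23,431,249.60.
Operating income = contribution − fixed costs = €23,431,249.60 − €7,367,300 = €16,063,949.60.
Interest = €3,289,860.00, so EBIT − I = €12,774,089.60.
Degree of combined leverage = contribution ÷ (EBIT − I) = €23,431,249.60 ÷ €12,774,089.60 = 1.8343.
EPS therefore changes by 1.8343 × (+20.1%) = +36.9%.

+36.9%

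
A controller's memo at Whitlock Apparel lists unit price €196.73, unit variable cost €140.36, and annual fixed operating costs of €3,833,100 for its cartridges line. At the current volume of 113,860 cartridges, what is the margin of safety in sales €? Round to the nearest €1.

€9,022,247

Unit CM = price − variable cost = €196.73 − €140.36 = €56.37. Break-even units = €3,833,100 ÷ €56.37 = 67,998.94; break-even revenue = 67,998.94 × €196.73 = €13,377,430.60.
Actual sales revenue = 113,860 × €196.73 = €22,399,677.80.
Margin of safety = €22,399,677.80 − €13,377,430.60 = €9,022,247.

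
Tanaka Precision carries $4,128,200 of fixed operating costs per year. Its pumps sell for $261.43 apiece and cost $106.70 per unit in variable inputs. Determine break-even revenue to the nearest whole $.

Contribution margin per unit = $261.43 − $106.70 = $154.73, a CM ratio of $154.73 ÷ $261.43 = 0.5919.
Break-even revenue = fixed costs × price ÷ CM = $4,128,200 × $261.43 ÷ $154.73 = $6,974,958.

$6,974,958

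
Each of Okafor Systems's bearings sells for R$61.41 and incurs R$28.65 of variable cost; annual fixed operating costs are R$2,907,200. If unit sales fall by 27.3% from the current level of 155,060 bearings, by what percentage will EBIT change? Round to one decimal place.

At 155,060 units, contribution = 155,060 × R$32.76 = R$5,079,765.60.
EBIT = R$5,079,765.60 − R$2,907,200 = R$2,172,565.60.
So DOL = total CM / EBIT = R$5,079,765.60 / R$2,172,565.60 = 2.3381.
So EBIT moves 2.3381 × (-27.3%) = -63.8%.

-63.8%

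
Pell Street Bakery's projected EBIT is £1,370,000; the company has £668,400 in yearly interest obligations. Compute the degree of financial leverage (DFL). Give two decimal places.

Interest = £668,400.00.
Degree of financial leverage = EBIT / (EBIT − interest) = £1,370,000 / £701,600.00 = 1.9527.

1.95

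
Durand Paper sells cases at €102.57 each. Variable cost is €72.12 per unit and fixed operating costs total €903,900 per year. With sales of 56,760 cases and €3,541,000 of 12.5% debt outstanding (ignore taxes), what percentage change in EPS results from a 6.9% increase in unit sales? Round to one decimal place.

At 56,760 units, contribution = 56,760 × €30.45 = €1,728,342.00.
Subtracting fixed costs: EBIT = €1,728,342.00 − €903,900 = €824,442.00.
Interest = €442,625.00, so EBIT − I = €381,817.00.
Degree of combined leverage = contribution ÷ (EBIT − I) = €1,728,342.00 ÷ €381,817.00 = 4.5266.
%ΔEPS = DCL × %ΔSales = 4.5266 × +6.9% = +31.2%.

+31.2%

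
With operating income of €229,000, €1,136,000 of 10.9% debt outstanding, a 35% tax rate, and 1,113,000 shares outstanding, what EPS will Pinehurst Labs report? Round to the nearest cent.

€0.06

Interest = €123,824.00, so EBT = €229,000 − €123,824.00 = €105,176.00.
After tax at 35%: net income = €105,176.00 × 0.65 = €68,364.40.
Per share: €68,364.40 / 1,113,000 shares = €0.06.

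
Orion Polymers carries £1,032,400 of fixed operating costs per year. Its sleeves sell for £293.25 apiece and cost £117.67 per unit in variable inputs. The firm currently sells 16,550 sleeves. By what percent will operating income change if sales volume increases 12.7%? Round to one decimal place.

Contribution at this volume is 16,550 × £175.58 = £2,905,849.00.
Subtracting fixed costs: EBIT = £2,905,849.00 − £1,032,400 = £1,873,449.00.
DOL = contribution ÷ EBIT = £2,905,849.00 ÷ £1,873,449.00 = 1.5511.
%ΔEBIT = DOL × %ΔSales = 1.5511 × +12.7% = +19.7%.

+19.7%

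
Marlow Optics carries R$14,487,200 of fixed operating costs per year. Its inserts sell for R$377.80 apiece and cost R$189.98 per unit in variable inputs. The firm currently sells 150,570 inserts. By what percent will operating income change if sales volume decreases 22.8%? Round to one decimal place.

At 150,570 units, contribution = 150,570 × R$187.82 = R$28,280,057.40.
Operating income = contribution − fixed costs = R$28,280,057.40 − R$14,487,200 = R$13,792,857.40.
So DOL = total CM / EBIT = R$28,280,057.40 / R$13,792,857.40 = 2.0503.
Operating income changes by 2.0503 × -22.8% = -46.7%.

-46.7%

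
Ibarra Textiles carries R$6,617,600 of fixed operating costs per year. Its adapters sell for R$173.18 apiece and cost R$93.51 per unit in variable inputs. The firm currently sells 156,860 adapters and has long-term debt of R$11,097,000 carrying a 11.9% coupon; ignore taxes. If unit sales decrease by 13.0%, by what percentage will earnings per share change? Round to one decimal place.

At 156,860 units, contribution = 156,860 × R$79.67 = R$12,497,036.20.
Operating income = contribution − fixed costs = R$12,497,036.20 − R$6,617,600 = R$5,879,436.20.
After interest of R$1,320,543.00, pre-tax earnings = R$4,558,893.20.
Degree of combined leverage = contribution ÷ (EBIT − I) = R$12,497,036.20 ÷ R$4,558,893.20 = 2.7412.
%ΔEPS = DCL × %ΔSales = 2.7412 × -13.0% = -35.6%.

-35.6%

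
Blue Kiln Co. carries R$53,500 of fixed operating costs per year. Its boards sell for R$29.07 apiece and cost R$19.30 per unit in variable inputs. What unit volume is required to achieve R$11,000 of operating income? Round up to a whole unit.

6,602 boards

Contribution margin per unit = R$29.07 − R$19.30 = R$9.77.
Need Q such that Q × R$9.77 − R$53,500 = R$11,000, i.e. Q = R$64,500 / R$9.77 = 6,601.84 → 6,602.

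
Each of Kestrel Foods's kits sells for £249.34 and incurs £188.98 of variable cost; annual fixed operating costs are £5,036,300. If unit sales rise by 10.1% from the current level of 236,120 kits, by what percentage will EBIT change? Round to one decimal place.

At 236,120 units, contribution = 236,120 × £60.36 = £14,252,203.20.
EBIT = £14,252,203.20 − £5,036,300 = £9,215,903.20.
Degree of operating leverage = £14,252,203.20 / £9,215,903.20 = 1.5465.
%ΔEBIT = DOL × %ΔSales = 1.5465 × +10.1% = +15.6%.

+15.6%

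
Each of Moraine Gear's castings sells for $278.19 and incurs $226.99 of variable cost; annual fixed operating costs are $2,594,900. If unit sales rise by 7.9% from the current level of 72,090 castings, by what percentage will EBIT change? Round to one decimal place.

+26.6%

Total contribution margin = 72,090 × $51.20 = $3,691,008.00.
Operating income = contribution − fixed costs = $3,691,008.00 − $2,594,900 = $1,096,108.00.
DOL = contribution ÷ EBIT = $3,691,008.00 ÷ $1,096,108.00 = 3.3674.
Operating income changes by 3.3674 × +7.9% = +26.6%.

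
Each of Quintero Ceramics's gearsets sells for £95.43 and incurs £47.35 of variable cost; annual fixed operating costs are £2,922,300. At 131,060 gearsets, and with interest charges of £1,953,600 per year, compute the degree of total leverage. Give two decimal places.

Contribution at this volume is 131,060 × £48.08 = £6,301,364.80.
Operating income = contribution − fixed costs = £6,301,364.80 − £2,922,300 = £3,379,064.80. Interest = £1,953,600.00.
DOL = £6,301,364.80 ÷ £3,379,064.80 = 1.8648; DFL = £3,379,064.80 ÷ £1,425,464.80 = 2.3705.
Combined leverage = 1.8648 × 2.3705 = 4.4205.

4.42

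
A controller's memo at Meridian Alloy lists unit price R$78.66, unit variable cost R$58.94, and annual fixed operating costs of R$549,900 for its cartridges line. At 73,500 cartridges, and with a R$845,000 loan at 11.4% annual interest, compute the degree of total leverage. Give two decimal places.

Contribution at this volume is 73,500 × R$19.72 = R$1,449,420.00.
Subtracting fixed costs: EBIT = R$1,449,420.00 − R$549,900 = R$899,520.00. Interest = R$96,330.00.
DOL = R$1,449,420.00 ÷ R$899,520.00 = 1.6113; DFL = R$899,520.00 ÷ R$803,190.00 = 1.1199.
Combined leverage = 1.6113 × 1.1199 = 1.8045.

1.80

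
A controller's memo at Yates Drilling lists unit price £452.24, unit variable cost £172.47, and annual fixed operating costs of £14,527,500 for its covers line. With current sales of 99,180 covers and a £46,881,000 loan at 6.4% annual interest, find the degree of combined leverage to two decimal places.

2.72

At 99,180 units, contribution = 99,180 × £279.77 = £27,747,588.60.
Subtracting fixed costs: EBIT = £27,747,588.60 − £14,527,500 = £13,220,088.60. Interest = £3,000,384.00, so EBIT − I = £10,219,704.60.
DCL = contribution ÷ (EBIT − I) = £27,747,588.60 ÷ £10,219,704.60 = 2.7151.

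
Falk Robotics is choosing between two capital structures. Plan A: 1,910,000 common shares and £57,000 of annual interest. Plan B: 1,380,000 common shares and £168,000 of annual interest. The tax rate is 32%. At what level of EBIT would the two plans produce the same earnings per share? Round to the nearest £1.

At indifference, (EBIT − 57,000)(1 − t)/1,910,000 = (EBIT − 168,000)(1 − t)/1,380,000.
The (1 − t) factor cancels: (EBIT − 57,000) × 1,380,000 = (EBIT − 168,000) × 1,910,000.
EBIT × (1,910,000 − 1,380,000) = 168,000 × 1,910,000 − 57,000 × 1,380,000 = 242,220,000,000, so EBIT = 242,220,000,000 ÷ 530,000 = 457,018.87.

£457,019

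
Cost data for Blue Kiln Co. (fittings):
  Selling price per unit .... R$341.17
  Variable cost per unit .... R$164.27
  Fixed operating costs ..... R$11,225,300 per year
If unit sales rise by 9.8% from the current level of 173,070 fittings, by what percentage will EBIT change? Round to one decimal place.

+15.5%

Contribution at this volume is 173,070 × R$176.90 = R$30,616,083.00.
Subtracting fixed costs: EBIT = R$30,616,083.00 − R$11,225,300 = R$19,390,783.00.
DOL = contribution ÷ EBIT = R$30,616,083.00 ÷ R$19,390,783.00 = 1.5789.
Operating income changes by 1.5789 × +9.8% = +15.5%.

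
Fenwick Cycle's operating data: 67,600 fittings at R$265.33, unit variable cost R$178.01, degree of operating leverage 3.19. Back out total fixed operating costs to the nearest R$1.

R$4,052,414

At 67,600 units, contribution = 67,600 × R$87.32 = R$5,902,832.00.
Since DOL = CM ÷ EBIT, EBIT = R$5,902,832.00 ÷ 3.19 = R$1,850,417.55.
And FC = contribution − EBIT = R$5,902,832.00 − R$1,850,417.55 = R$4,052,414.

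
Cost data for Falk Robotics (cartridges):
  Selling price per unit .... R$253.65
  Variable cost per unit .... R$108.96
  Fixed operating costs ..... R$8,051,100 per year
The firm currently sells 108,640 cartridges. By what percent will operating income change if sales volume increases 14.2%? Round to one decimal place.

Contribution at this volume is 108,640 × R$144.69 = R$15,719,121.60.
EBIT = R$15,719,121.60 − R$8,051,100 = R$7,668,021.60.
DOL = contribution ÷ EBIT = R$15,719,121.60 ÷ R$7,668,021.60 = 2.0500.
So EBIT moves 2.0500 × (+14.2%) = +29.1%.

+29.1%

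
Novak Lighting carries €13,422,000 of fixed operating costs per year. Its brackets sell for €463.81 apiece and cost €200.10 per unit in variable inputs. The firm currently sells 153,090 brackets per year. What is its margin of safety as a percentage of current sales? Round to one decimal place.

66.8%

Unit CM = price − variable cost = €463.81 − €200.10 = €263.71. Break-even units = €13,422,000 ÷ €263.71 = 50,896.82; break-even revenue = 50,896.82 × €463.81 = €23,606,453.38.
Current sales = 153,090 × €463.81 = €71,004,672.90.
Margin of safety = (€71,004,672.90 − €23,606,453.38) ÷ €71,004,672.90 = 66.8%.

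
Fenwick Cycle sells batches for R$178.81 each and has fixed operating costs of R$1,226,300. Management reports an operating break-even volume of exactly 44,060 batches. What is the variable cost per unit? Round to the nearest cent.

R$150.98

At break-even, FC = Q × (P − VC), so P − VC = R$1,226,300 ÷ 44,060 = R$27.8325.
Variable cost per unit = R$178.81 − R$27.8325 = R$150.98.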